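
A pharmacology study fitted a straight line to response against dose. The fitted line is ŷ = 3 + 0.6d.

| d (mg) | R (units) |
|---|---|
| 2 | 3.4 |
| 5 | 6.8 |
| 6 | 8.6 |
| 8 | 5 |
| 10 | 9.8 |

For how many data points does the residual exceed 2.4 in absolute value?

1

d=2: ŷ = 3 + 0.6·2 = 4.2; e = 3.4 − 4.2 = -0.8
d=5: ŷ = 3 + 0.6·5 = 6; e = 6.8 − 6 = 0.8
d=6: ŷ = 3 + 0.6·6 = 6.6; e = 8.6 − 6.6 = 2
d=8: ŷ = 3 + 0.6·8 = 7.8; e = 5 − 7.8 = -2.8
d=10: ŷ = 3 + 0.6·10 = 9; e = 9.8 − 9 = 0.8
|e| > 2.4: d=8 (|e|=2.8) → 1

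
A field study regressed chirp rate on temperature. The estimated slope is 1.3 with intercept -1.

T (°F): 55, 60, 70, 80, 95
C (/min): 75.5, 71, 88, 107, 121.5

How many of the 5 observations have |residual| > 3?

T=55: Ĉ = -1 + 1.3·55 = 70.5; r = 75.5 − 70.5 = 5
T=60: Ĉ = -1 + 1.3·60 = 77; r = 71 − 77 = -6
T=70: Ĉ = -1 + 1.3·70 = 90; r = 88 − 90 = -2
T=80: Ĉ = -1 + 1.3·80 = 103; r = 107 − 103 = 4
T=95: Ĉ = -1 + 1.3·95 = 122.5; r = 121.5 − 122.5 = -1
|r| > 3: T=55 (|r|=5), T=60 (|r|=6), T=80 (|r|=4) → 3

3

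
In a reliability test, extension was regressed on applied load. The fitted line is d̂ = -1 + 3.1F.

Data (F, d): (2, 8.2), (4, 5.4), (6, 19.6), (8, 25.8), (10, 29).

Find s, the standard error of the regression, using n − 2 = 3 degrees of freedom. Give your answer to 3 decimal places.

s = 4.243

F=2: d̂ = -1 + 3.1·2 = 5.2; e = 8.2 − 5.2 = 3
F=4: d̂ = -1 + 3.1·4 = 11.4; e = 5.4 − 11.4 = -6
F=6: d̂ = -1 + 3.1·6 = 17.6; e = 19.6 − 17.6 = 2
F=8: d̂ = -1 + 3.1·8 = 23.8; e = 25.8 − 23.8 = 2
F=10: d̂ = -1 + 3.1·10 = 30; e = 29 − 30 = -1
SSE = 9 + 36 + 4 + 4 + 1 = 54
s = √(54/3) = √18 ≈ 4.243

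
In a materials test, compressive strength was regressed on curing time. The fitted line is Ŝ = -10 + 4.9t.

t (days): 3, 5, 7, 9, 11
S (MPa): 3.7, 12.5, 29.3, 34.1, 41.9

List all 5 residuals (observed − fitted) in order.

t=3: Ŝ = -10 + 4.9·3 = 4.7; e = 3.7 − 4.7 = -1
t=5: Ŝ = -10 + 4.9·5 = 14.5; e = 12.5 − 14.5 = -2
t=7: Ŝ = -10 + 4.9·7 = 24.3; e = 29.3 − 24.3 = 5
t=9: Ŝ = -10 + 4.9·9 = 34.1; e = 34.1 − 34.1 = 0
t=11: Ŝ = -10 + 4.9·11 = 43.9; e = 41.9 − 43.9 = -2

-1, -2, 5, 0, -2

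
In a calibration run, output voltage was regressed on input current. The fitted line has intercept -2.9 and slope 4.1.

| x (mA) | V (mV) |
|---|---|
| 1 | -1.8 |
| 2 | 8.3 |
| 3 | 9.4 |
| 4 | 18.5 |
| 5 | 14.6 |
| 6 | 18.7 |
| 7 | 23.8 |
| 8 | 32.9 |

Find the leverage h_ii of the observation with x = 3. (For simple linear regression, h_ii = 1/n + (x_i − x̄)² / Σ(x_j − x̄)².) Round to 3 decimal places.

h = 0.179

x̄ = (1 + 2 + 3 + 4 + 5 + 6 + 7 + 8)/8 = 4.5
Σ(x − x̄)² = 12.25 + 6.25 + 2.25 + 0.25 + 0.25 + 2.25 + 6.25 + 12.25 = 42
h = 1/8 + (-1.5)²/42 = 0.125 + 0.0535714 = 0.179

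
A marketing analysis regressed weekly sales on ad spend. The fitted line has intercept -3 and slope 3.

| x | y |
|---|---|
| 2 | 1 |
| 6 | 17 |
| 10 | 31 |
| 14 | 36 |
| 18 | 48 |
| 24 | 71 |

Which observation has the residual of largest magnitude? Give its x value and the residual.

x=2: ŷ = -3 + 3·2 = 3; r = 1 − 3 = -2
x=6: ŷ = -3 + 3·6 = 15; r = 17 − 15 = 2
x=10: ŷ = -3 + 3·10 = 27; r = 31 − 27 = 4
x=14: ŷ = -3 + 3·14 = 39; r = 36 − 39 = -3
x=18: ŷ = -3 + 3·18 = 51; r = 48 − 51 = -3
x=24: ŷ = -3 + 3·24 = 69; r = 71 − 69 = 2
Largest |r| is 4 at x = 10, residual 4.

x = 10, r = 4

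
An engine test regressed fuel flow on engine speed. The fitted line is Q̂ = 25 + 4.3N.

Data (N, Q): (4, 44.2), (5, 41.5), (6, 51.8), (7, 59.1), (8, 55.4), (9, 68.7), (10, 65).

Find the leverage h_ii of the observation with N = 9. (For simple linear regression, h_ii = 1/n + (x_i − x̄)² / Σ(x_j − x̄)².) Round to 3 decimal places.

N̄ = (4 + 5 + 6 + 7 + 8 + 9 + 10)/7 = 7
Σ(N − N̄)² = 9 + 4 + 1 + 0 + 1 + 4 + 9 = 28
h = 1/7 + (2)²/28 = 0.142857 + 0.142857 = 0.286

h = 0.286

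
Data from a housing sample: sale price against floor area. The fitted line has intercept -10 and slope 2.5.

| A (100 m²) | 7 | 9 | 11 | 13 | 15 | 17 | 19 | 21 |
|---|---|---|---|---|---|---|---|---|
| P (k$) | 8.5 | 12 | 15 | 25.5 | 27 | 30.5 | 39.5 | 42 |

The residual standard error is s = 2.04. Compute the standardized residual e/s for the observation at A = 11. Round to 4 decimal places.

ŷ = -10 + 2.5·11 = 17.5
e = 15 − 17.5 = -2.5
e/s = -2.5 / 2.04 = -1.2255

-1.2255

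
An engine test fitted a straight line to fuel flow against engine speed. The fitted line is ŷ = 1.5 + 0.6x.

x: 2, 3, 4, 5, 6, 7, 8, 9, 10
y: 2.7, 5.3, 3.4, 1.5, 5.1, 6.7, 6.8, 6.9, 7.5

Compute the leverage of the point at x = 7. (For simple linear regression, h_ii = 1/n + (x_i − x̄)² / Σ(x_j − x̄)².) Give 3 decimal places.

x̄ = (2 + 3 + 4 + 5 + 6 + 7 + 8 + 9 + 10)/9 = 6
Σ(x − x̄)² = 16 + 9 + 4 + 1 + 0 + 1 + 4 + 9 + 16 = 60
h = 1/9 + (1)²/60 = 0.111111 + 0.0166667 = 0.128

h = 0.128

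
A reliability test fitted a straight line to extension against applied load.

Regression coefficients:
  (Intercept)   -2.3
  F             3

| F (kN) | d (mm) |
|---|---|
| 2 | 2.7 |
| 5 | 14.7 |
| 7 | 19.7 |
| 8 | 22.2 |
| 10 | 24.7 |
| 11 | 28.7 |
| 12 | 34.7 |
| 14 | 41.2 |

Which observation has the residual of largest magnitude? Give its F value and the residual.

F = 10, r = -3

F=2: ŷ = -2.3 + 3·2 = 3.7; r = 2.7 − 3.7 = -1
F=5: ŷ = -2.3 + 3·5 = 12.7; r = 14.7 − 12.7 = 2
F=7: ŷ = -2.3 + 3·7 = 18.7; r = 19.7 − 18.7 = 1
F=8: ŷ = -2.3 + 3·8 = 21.7; r = 22.2 − 21.7 = 0.5
F=10: ŷ = -2.3 + 3·10 = 27.7; r = 24.7 − 27.7 = -3
F=11: ŷ = -2.3 + 3·11 = 30.7; r = 28.7 − 30.7 = -2
F=12: ŷ = -2.3 + 3·12 = 33.7; r = 34.7 − 33.7 = 1
F=14: ŷ = -2.3 + 3·14 = 39.7; r = 41.2 − 39.7 = 1.5
Largest |r| is 3 at F = 10, residual -3.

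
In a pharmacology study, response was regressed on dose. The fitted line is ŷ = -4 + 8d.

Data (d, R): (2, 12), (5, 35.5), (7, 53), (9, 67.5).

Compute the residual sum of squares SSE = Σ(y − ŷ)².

SSE = 1.5

d=2: ŷ = -4 + 8·2 = 12; e = 12 − 12 = 0
d=5: ŷ = -4 + 8·5 = 36; e = 35.5 − 36 = -0.5
d=7: ŷ = -4 + 8·7 = 52; e = 53 − 52 = 1
d=9: ŷ = -4 + 8·9 = 68; e = 67.5 − 68 = -0.5
SSE = 0 + 0.25 + 1 + 0.25 = 1.5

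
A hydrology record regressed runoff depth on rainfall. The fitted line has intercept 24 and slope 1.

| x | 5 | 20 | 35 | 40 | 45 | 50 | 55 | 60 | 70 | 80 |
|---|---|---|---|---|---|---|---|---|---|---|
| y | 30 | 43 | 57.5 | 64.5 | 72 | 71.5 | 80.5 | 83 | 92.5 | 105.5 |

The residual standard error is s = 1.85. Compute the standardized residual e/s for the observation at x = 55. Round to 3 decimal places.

0.811

ŷ = 24 + 55 = 79
e = 80.5 − 79 = 1.5
e/s = 1.5 / 1.85 = 0.811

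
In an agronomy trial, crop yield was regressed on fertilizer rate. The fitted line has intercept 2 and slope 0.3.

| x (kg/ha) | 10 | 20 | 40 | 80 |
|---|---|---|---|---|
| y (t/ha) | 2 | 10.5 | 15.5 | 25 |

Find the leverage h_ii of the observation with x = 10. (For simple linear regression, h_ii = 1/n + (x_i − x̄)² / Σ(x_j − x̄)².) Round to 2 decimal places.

h = 0.51

x̄ = (10 + 20 + 40 + 80)/4 = 37.5
Σ(x − x̄)² = 756.25 + 306.25 + 6.25 + 1806.25 = 2875
h = 1/4 + (-27.5)²/2875 = 0.25 + 0.263043 = 0.51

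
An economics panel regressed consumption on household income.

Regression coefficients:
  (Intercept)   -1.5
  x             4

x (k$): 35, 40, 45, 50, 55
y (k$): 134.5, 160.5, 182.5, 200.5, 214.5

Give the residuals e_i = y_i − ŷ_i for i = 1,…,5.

-4, 2, 4, 2, -4

x=35: ŷ = -1.5 + 4·35 = 138.5; e = 134.5 − 138.5 = -4
x=40: ŷ = -1.5 + 4·40 = 158.5; e = 160.5 − 158.5 = 2
x=45: ŷ = -1.5 + 4·45 = 178.5; e = 182.5 − 178.5 = 4
x=50: ŷ = -1.5 + 4·50 = 198.5; e = 200.5 − 198.5 = 2
x=55: ŷ = -1.5 + 4·55 = 218.5; e = 214.5 − 218.5 = -4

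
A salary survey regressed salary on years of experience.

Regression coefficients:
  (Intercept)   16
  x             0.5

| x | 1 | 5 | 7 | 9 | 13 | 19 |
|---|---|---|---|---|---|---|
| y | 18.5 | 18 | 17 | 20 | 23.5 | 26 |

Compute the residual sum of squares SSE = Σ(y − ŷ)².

x=1: ŷ = 16 + 0.5·1 = 16.5; e = 18.5 − 16.5 = 2
x=5: ŷ = 16 + 0.5·5 = 18.5; e = 18 − 18.5 = -0.5
x=7: ŷ = 16 + 0.5·7 = 19.5; e = 17 − 19.5 = -2.5
x=9: ŷ = 16 + 0.5·9 = 20.5; e = 20 − 20.5 = -0.5
x=13: ŷ = 16 + 0.5·13 = 22.5; e = 23.5 − 22.5 = 1
x=19: ŷ = 16 + 0.5·19 = 25.5; e = 26 − 25.5 = 0.5
SSE = 4 + 0.25 + 6.25 + 0.25 + 1 + 0.25 = 12

SSE = 12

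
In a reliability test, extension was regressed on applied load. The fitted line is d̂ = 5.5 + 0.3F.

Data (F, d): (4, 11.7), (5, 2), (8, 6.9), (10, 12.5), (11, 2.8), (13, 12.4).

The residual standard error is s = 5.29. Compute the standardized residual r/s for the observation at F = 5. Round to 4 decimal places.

-0.9452

d̂ = 5.5 + 0.3·5 = 7
r = 2 − 7 = -5
r/s = -5 / 5.29 = -0.9452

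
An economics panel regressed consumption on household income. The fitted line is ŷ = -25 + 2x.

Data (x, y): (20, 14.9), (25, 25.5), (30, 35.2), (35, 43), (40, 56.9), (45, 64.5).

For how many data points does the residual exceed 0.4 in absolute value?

4

x=20: ŷ = -25 + 2·20 = 15; r = 14.9 − 15 = -0.1
x=25: ŷ = -25 + 2·25 = 25; r = 25.5 − 25 = 0.5
x=30: ŷ = -25 + 2·30 = 35; r = 35.2 − 35 = 0.2
x=35: ŷ = -25 + 2·35 = 45; r = 43 − 45 = -2
x=40: ŷ = -25 + 2·40 = 55; r = 56.9 − 55 = 1.9
x=45: ŷ = -25 + 2·45 = 65; r = 64.5 − 65 = -0.5
|r| > 0.4: x=25 (|r|=0.5), x=35 (|r|=2), x=40 (|r|=1.9), x=45 (|r|=0.5) → 4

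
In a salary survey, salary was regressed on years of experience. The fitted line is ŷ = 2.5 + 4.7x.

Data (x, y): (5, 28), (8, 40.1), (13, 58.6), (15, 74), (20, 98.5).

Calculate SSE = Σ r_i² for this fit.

x=5: ŷ = 2.5 + 4.7·5 = 26; r = 28 − 26 = 2
x=8: ŷ = 2.5 + 4.7·8 = 40.1; r = 40.1 − 40.1 = 0
x=13: ŷ = 2.5 + 4.7·13 = 63.6; r = 58.6 − 63.6 = -5
x=15: ŷ = 2.5 + 4.7·15 = 73; r = 74 − 73 = 1
x=20: ŷ = 2.5 + 4.7·20 = 96.5; r = 98.5 − 96.5 = 2
SSE = 4 + 0 + 25 + 1 + 4 = 34

SSE = 34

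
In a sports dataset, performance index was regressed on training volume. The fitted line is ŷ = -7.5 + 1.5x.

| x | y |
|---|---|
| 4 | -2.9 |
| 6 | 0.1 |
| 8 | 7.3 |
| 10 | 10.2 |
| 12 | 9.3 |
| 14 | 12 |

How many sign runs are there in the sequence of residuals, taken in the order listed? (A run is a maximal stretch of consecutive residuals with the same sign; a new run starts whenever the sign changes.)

3 runs

x=4: ŷ = -7.5 + 1.5·4 = -1.5; r = -2.9 − (-1.5) = -1.4
x=6: ŷ = -7.5 + 1.5·6 = 1.5; r = 0.1 − 1.5 = -1.4
x=8: ŷ = -7.5 + 1.5·8 = 4.5; r = 7.3 − 4.5 = 2.8
x=10: ŷ = -7.5 + 1.5·10 = 7.5; r = 10.2 − 7.5 = 2.7
x=12: ŷ = -7.5 + 1.5·12 = 10.5; r = 9.3 − 10.5 = -1.2
x=14: ŷ = -7.5 + 1.5·14 = 13.5; r = 12 − 13.5 = -1.5
Signs: − − + + − −
Runs: −×2, +×2, −×2 → 3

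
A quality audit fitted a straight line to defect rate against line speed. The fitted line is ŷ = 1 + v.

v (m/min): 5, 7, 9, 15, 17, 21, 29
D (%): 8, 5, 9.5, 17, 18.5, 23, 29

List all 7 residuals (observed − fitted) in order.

v=5: ŷ = 1 + 5 = 6; r = 8 − 6 = 2
v=7: ŷ = 1 + 7 = 8; r = 5 − 8 = -3
v=9: ŷ = 1 + 9 = 10; r = 9.5 − 10 = -0.5
v=15: ŷ = 1 + 15 = 16; r = 17 − 16 = 1
v=17: ŷ = 1 + 17 = 18; r = 18.5 − 18 = 0.5
v=21: ŷ = 1 + 21 = 22; r = 23 − 22 = 1
v=29: ŷ = 1 + 29 = 30; r = 29 − 30 = -1

2, -3, -0.5, 1, 0.5, 1, -1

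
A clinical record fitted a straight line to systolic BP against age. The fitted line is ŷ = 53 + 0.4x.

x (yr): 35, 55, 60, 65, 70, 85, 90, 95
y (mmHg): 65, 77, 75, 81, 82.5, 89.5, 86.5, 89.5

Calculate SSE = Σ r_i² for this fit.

x=35: ŷ = 53 + 0.4·35 = 67; r = 65 − 67 = -2
x=55: ŷ = 53 + 0.4·55 = 75; r = 77 − 75 = 2
x=60: ŷ = 53 + 0.4·60 = 77; r = 75 − 77 = -2
x=65: ŷ = 53 + 0.4·65 = 79; r = 81 − 79 = 2
x=70: ŷ = 53 + 0.4·70 = 81; r = 82.5 − 81 = 1.5
x=85: ŷ = 53 + 0.4·85 = 87; r = 89.5 − 87 = 2.5
x=90: ŷ = 53 + 0.4·90 = 89; r = 86.5 − 89 = -2.5
x=95: ŷ = 53 + 0.4·95 = 91; r = 89.5 − 91 = -1.5
SSE = 4 + 4 + 4 + 4 + 2.25 + 6.25 + 6.25 + 2.25 = 33

SSE = 33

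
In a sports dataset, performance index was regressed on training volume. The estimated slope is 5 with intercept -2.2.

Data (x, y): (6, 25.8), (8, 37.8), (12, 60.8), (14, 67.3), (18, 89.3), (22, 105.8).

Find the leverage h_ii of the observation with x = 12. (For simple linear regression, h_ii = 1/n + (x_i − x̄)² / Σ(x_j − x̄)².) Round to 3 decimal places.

h = 0.176

x̄ = (6 + 8 + 12 + 14 + 18 + 22)/6 = 13.3333
Σ(x − x̄)² = 53.7778 + 28.4444 + 1.77778 + 0.444444 + 21.7778 + 75.1111 = 181.333
h = 1/6 + (-1.33333)²/181.333 = 0.166667 + 0.00980392 = 0.176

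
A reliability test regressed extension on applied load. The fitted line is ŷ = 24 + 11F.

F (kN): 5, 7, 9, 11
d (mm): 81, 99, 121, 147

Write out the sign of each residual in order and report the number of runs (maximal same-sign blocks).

3 runs

F=5: ŷ = 24 + 11·5 = 79; r = 81 − 79 = 2
F=7: ŷ = 24 + 11·7 = 101; r = 99 − 101 = -2
F=9: ŷ = 24 + 11·9 = 123; r = 121 − 123 = -2
F=11: ŷ = 24 + 11·11 = 145; r = 147 − 145 = 2
Signs: + − − +
Runs: +×1, −×2, +×1 → 3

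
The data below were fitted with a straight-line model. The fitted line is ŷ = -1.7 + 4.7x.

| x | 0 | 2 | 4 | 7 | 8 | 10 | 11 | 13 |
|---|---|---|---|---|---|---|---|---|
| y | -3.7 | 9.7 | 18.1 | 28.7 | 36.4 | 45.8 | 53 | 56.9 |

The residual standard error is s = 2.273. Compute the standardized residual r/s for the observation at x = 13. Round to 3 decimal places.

ŷ = -1.7 + 4.7·13 = 59.4
r = 56.9 − 59.4 = -2.5
r/s = -2.5 / 2.273 = -1.100

-1.100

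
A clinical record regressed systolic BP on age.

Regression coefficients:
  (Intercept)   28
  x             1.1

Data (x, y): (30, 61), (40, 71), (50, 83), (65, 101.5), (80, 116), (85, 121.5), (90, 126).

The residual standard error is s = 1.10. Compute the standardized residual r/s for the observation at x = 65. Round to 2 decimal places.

ŷ = 28 + 1.1·65 = 99.5
r = 101.5 − 99.5 = 2
r/s = 2 / 1.10 = 1.82

1.82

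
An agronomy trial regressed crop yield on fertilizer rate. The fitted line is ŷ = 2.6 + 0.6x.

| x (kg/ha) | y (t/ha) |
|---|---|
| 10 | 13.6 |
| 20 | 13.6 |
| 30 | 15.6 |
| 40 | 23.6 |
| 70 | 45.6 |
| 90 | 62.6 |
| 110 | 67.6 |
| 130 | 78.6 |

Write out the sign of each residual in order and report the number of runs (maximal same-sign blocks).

4 runs

x=10: ŷ = 2.6 + 0.6·10 = 8.6; r = 13.6 − 8.6 = 5
x=20: ŷ = 2.6 + 0.6·20 = 14.6; r = 13.6 − 14.6 = -1
x=30: ŷ = 2.6 + 0.6·30 = 20.6; r = 15.6 − 20.6 = -5
x=40: ŷ = 2.6 + 0.6·40 = 26.6; r = 23.6 − 26.6 = -3
x=70: ŷ = 2.6 + 0.6·70 = 44.6; r = 45.6 − 44.6 = 1
x=90: ŷ = 2.6 + 0.6·90 = 56.6; r = 62.6 − 56.6 = 6
x=110: ŷ = 2.6 + 0.6·110 = 68.6; r = 67.6 − 68.6 = -1
x=130: ŷ = 2.6 + 0.6·130 = 80.6; r = 78.6 − 80.6 = -2
Signs: + − − − + + − −
Runs: +×1, −×3, +×2, −×2 → 4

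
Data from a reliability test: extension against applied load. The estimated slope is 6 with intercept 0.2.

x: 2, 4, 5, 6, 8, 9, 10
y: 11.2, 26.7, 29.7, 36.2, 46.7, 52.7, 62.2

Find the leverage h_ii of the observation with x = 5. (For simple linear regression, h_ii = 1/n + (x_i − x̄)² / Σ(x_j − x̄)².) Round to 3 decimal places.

h = 0.176

x̄ = (2 + 4 + 5 + 6 + 8 + 9 + 10)/7 = 6.28571
Σ(x − x̄)² = 18.3673 + 5.22449 + 1.65306 + 0.0816327 + 2.93878 + 7.36735 + 13.7959 = 49.4286
h = 1/7 + (-1.28571)²/49.4286 = 0.142857 + 0.0334434 = 0.176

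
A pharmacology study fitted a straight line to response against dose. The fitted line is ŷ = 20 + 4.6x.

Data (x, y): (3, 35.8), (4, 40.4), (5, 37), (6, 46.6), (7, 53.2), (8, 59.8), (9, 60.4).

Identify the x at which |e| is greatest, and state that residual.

x = 5, e = -6

x=3: ŷ = 20 + 4.6·3 = 33.8; e = 35.8 − 33.8 = 2
x=4: ŷ = 20 + 4.6·4 = 38.4; e = 40.4 − 38.4 = 2
x=5: ŷ = 20 + 4.6·5 = 43; e = 37 − 43 = -6
x=6: ŷ = 20 + 4.6·6 = 47.6; e = 46.6 − 47.6 = -1
x=7: ŷ = 20 + 4.6·7 = 52.2; e = 53.2 − 52.2 = 1
x=8: ŷ = 20 + 4.6·8 = 56.8; e = 59.8 − 56.8 = 3
x=9: ŷ = 20 + 4.6·9 = 61.4; e = 60.4 − 61.4 = -1
Largest |e| is 6 at x = 5, residual -6.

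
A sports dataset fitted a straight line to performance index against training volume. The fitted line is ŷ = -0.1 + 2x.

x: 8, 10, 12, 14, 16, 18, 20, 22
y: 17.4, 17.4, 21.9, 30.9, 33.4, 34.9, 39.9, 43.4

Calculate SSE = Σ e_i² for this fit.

x=8: ŷ = -0.1 + 2·8 = 15.9; e = 17.4 − 15.9 = 1.5
x=10: ŷ = -0.1 + 2·10 = 19.9; e = 17.4 − 19.9 = -2.5
x=12: ŷ = -0.1 + 2·12 = 23.9; e = 21.9 − 23.9 = -2
x=14: ŷ = -0.1 + 2·14 = 27.9; e = 30.9 − 27.9 = 3
x=16: ŷ = -0.1 + 2·16 = 31.9; e = 33.4 − 31.9 = 1.5
x=18: ŷ = -0.1 + 2·18 = 35.9; e = 34.9 − 35.9 = -1
x=20: ŷ = -0.1 + 2·20 = 39.9; e = 39.9 − 39.9 = 0
x=22: ŷ = -0.1 + 2·22 = 43.9; e = 43.4 − 43.9 = -0.5
SSE = 2.25 + 6.25 + 4 + 9 + 2.25 + 1 + 0 + 0.25 = 25

SSE = 25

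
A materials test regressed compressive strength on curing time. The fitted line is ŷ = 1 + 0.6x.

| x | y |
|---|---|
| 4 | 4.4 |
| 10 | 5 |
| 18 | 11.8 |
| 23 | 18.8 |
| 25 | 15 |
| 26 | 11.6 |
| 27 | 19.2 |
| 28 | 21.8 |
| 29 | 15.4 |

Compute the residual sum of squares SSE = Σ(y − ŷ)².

x=4: ŷ = 1 + 0.6·4 = 3.4; e = 4.4 − 3.4 = 1
x=10: ŷ = 1 + 0.6·10 = 7; e = 5 − 7 = -2
x=18: ŷ = 1 + 0.6·18 = 11.8; e = 11.8 − 11.8 = 0
x=23: ŷ = 1 + 0.6·23 = 14.8; e = 18.8 − 14.8 = 4
x=25: ŷ = 1 + 0.6·25 = 16; e = 15 − 16 = -1
x=26: ŷ = 1 + 0.6·26 = 16.6; e = 11.6 − 16.6 = -5
x=27: ŷ = 1 + 0.6·27 = 17.2; e = 19.2 − 17.2 = 2
x=28: ŷ = 1 + 0.6·28 = 17.8; e = 21.8 − 17.8 = 4
x=29: ŷ = 1 + 0.6·29 = 18.4; e = 15.4 − 18.4 = -3
SSE = 1 + 4 + 0 + 16 + 1 + 25 + 4 + 16 + 9 = 76

SSE = 76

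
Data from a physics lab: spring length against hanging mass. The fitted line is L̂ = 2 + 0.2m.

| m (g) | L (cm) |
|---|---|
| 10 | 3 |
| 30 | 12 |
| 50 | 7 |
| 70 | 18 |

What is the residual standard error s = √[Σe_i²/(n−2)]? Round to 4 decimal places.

m=10: L̂ = 2 + 0.2·10 = 4; e = 3 − 4 = -1
m=30: L̂ = 2 + 0.2·30 = 8; e = 12 − 8 = 4
m=50: L̂ = 2 + 0.2·50 = 12; e = 7 − 12 = -5
m=70: L̂ = 2 + 0.2·70 = 16; e = 18 − 16 = 2
SSE = 1 + 16 + 25 + 4 = 46
s = √(46/2) = √23 ≈ 4.7958

s = 4.7958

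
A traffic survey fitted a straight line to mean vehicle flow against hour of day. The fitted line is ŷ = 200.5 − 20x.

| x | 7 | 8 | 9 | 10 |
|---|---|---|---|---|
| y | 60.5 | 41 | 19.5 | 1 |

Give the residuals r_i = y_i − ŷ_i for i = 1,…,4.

0, 0.5, -1, 0.5

x=7: ŷ = 200.5 − 20·7 = 60.5; r = 60.5 − 60.5 = 0
x=8: ŷ = 200.5 − 20·8 = 40.5; r = 41 − 40.5 = 0.5
x=9: ŷ = 200.5 − 20·9 = 20.5; r = 19.5 − 20.5 = -1
x=10: ŷ = 200.5 − 20·10 = 0.5; r = 1 − 0.5 = 0.5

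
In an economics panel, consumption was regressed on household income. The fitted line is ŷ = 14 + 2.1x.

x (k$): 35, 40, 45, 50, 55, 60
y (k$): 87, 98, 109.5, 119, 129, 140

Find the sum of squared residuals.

SSE = 1.5

x=35: ŷ = 14 + 2.1·35 = 87.5; r = 87 − 87.5 = -0.5
x=40: ŷ = 14 + 2.1·40 = 98; r = 98 − 98 = 0
x=45: ŷ = 14 + 2.1·45 = 108.5; r = 109.5 − 108.5 = 1
x=50: ŷ = 14 + 2.1·50 = 119; r = 119 − 119 = 0
x=55: ŷ = 14 + 2.1·55 = 129.5; r = 129 − 129.5 = -0.5
x=60: ŷ = 14 + 2.1·60 = 140; r = 140 − 140 = 0
SSE = 0.25 + 0 + 1 + 0 + 0.25 + 0 = 1.5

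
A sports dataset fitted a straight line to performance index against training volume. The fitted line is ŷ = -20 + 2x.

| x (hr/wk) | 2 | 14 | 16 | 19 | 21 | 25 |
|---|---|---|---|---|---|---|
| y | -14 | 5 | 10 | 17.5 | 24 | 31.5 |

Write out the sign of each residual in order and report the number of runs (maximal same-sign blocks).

x=2: ŷ = -20 + 2·2 = -16; e = -14 − (-16) = 2
x=14: ŷ = -20 + 2·14 = 8; e = 5 − 8 = -3
x=16: ŷ = -20 + 2·16 = 12; e = 10 − 12 = -2
x=19: ŷ = -20 + 2·19 = 18; e = 17.5 − 18 = -0.5
x=21: ŷ = -20 + 2·21 = 22; e = 24 − 22 = 2
x=25: ŷ = -20 + 2·25 = 30; e = 31.5 − 30 = 1.5
Signs: + − − − + +
Runs: +×1, −×3, +×2 → 3

3 runs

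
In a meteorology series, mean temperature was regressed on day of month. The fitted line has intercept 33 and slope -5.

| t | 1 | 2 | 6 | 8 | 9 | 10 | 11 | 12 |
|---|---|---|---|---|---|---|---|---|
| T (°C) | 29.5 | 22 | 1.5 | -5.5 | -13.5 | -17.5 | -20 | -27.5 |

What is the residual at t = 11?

T̂ = 33 − 5·11 = -22
r = -20 − (-22) = 2

r = 2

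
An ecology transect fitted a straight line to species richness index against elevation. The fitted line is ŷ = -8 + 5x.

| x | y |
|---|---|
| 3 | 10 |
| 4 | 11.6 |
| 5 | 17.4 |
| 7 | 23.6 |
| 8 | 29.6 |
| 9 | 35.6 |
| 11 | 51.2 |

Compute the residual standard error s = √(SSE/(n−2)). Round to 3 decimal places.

x=3: ŷ = -8 + 5·3 = 7; e = 10 − 7 = 3
x=4: ŷ = -8 + 5·4 = 12; e = 11.6 − 12 = -0.4
x=5: ŷ = -8 + 5·5 = 17; e = 17.4 − 17 = 0.4
x=7: ŷ = -8 + 5·7 = 27; e = 23.6 − 27 = -3.4
x=8: ŷ = -8 + 5·8 = 32; e = 29.6 − 32 = -2.4
x=9: ŷ = -8 + 5·9 = 37; e = 35.6 − 37 = -1.4
x=11: ŷ = -8 + 5·11 = 47; e = 51.2 − 47 = 4.2
SSE = 9 + 0.16 + 0.16 + 11.56 + 5.76 + 1.96 + 17.64 = 46.24
s = √(46.24/5) = √9.248 ≈ 3.041

s = 3.041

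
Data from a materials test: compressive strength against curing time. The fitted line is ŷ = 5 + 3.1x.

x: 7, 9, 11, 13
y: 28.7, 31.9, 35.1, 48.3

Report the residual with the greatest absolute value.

x=7: ŷ = 5 + 3.1·7 = 26.7; r = 28.7 − 26.7 = 2
x=9: ŷ = 5 + 3.1·9 = 32.9; r = 31.9 − 32.9 = -1
x=11: ŷ = 5 + 3.1·11 = 39.1; r = 35.1 − 39.1 = -4
x=13: ŷ = 5 + 3.1·13 = 45.3; r = 48.3 − 45.3 = 3
Largest |r| is 4 at x = 11, residual -4.

r = -4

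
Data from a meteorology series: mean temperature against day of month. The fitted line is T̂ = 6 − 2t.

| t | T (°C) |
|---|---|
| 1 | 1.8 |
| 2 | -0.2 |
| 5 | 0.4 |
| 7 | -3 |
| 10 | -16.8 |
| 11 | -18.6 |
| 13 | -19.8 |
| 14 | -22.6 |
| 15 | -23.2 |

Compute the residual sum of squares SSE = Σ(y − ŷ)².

SSE = 69.68

t=1: T̂ = 6 − 2·1 = 4; r = 1.8 − 4 = -2.2
t=2: T̂ = 6 − 2·2 = 2; r = -0.2 − 2 = -2.2
t=5: T̂ = 6 − 2·5 = -4; r = 0.4 − (-4) = 4.4
t=7: T̂ = 6 − 2·7 = -8; r = -3 − (-8) = 5
t=10: T̂ = 6 − 2·10 = -14; r = -16.8 − (-14) = -2.8
t=11: T̂ = 6 − 2·11 = -16; r = -18.6 − (-16) = -2.6
t=13: T̂ = 6 − 2·13 = -20; r = -19.8 − (-20) = 0.2
t=14: T̂ = 6 − 2·14 = -22; r = -22.6 − (-22) = -0.6
t=15: T̂ = 6 − 2·15 = -24; r = -23.2 − (-24) = 0.8
SSE = 4.84 + 4.84 + 19.36 + 25 + 7.84 + 6.76 + 0.04 + 0.36 + 0.64 = 69.68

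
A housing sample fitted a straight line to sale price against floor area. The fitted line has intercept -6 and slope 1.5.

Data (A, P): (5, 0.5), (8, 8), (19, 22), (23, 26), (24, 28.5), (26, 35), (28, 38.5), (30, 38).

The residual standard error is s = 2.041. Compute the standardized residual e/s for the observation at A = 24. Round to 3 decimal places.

-0.735

ŷ = -6 + 1.5·24 = 30
e = 28.5 − 30 = -1.5
e/s = -1.5 / 2.041 = -0.735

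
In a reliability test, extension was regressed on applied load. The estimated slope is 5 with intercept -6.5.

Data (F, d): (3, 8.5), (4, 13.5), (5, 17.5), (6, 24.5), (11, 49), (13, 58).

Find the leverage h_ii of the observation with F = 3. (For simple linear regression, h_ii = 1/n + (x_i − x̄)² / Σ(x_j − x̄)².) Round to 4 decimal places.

F̄ = (3 + 4 + 5 + 6 + 11 + 13)/6 = 7
Σ(F − F̄)² = 16 + 9 + 4 + 1 + 16 + 36 = 82
h = 1/6 + (-4)²/82 = 0.166667 + 0.195122 = 0.3618

h = 0.3618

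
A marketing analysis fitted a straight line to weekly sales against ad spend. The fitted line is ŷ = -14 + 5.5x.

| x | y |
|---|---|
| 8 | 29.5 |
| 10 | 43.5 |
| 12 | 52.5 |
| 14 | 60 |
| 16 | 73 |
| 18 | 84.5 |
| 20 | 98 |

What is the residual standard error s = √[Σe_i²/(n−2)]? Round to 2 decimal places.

s = 2.05

x=8: ŷ = -14 + 5.5·8 = 30; e = 29.5 − 30 = -0.5
x=10: ŷ = -14 + 5.5·10 = 41; e = 43.5 − 41 = 2.5
x=12: ŷ = -14 + 5.5·12 = 52; e = 52.5 − 52 = 0.5
x=14: ŷ = -14 + 5.5·14 = 63; e = 60 − 63 = -3
x=16: ŷ = -14 + 5.5·16 = 74; e = 73 − 74 = -1
x=18: ŷ = -14 + 5.5·18 = 85; e = 84.5 − 85 = -0.5
x=20: ŷ = -14 + 5.5·20 = 96; e = 98 − 96 = 2
SSE = 0.25 + 6.25 + 0.25 + 9 + 1 + 0.25 + 4 = 21
s = √(21/5) = √4.2 ≈ 2.05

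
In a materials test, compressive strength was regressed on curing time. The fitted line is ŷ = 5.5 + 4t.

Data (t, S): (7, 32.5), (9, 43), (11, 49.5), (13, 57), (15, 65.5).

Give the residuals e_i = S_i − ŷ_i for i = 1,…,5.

-1, 1.5, 0, -0.5, 0

t=7: ŷ = 5.5 + 4·7 = 33.5; e = 32.5 − 33.5 = -1
t=9: ŷ = 5.5 + 4·9 = 41.5; e = 43 − 41.5 = 1.5
t=11: ŷ = 5.5 + 4·11 = 49.5; e = 49.5 − 49.5 = 0
t=13: ŷ = 5.5 + 4·13 = 57.5; e = 57 − 57.5 = -0.5
t=15: ŷ = 5.5 + 4·15 = 65.5; e = 65.5 − 65.5 = 0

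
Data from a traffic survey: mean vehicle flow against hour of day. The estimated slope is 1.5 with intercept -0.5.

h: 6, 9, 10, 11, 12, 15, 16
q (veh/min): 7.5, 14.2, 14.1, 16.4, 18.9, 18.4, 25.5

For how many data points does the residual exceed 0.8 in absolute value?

5

h=6: q̂ = -0.5 + 1.5·6 = 8.5; r = 7.5 − 8.5 = -1
h=9: q̂ = -0.5 + 1.5·9 = 13; r = 14.2 − 13 = 1.2
h=10: q̂ = -0.5 + 1.5·10 = 14.5; r = 14.1 − 14.5 = -0.4
h=11: q̂ = -0.5 + 1.5·11 = 16; r = 16.4 − 16 = 0.4
h=12: q̂ = -0.5 + 1.5·12 = 17.5; r = 18.9 − 17.5 = 1.4
h=15: q̂ = -0.5 + 1.5·15 = 22; r = 18.4 − 22 = -3.6
h=16: q̂ = -0.5 + 1.5·16 = 23.5; r = 25.5 − 23.5 = 2
|r| > 0.8: h=6 (|r|=1), h=9 (|r|=1.2), h=12 (|r|=1.4), h=15 (|r|=3.6), h=16 (|r|=2) → 5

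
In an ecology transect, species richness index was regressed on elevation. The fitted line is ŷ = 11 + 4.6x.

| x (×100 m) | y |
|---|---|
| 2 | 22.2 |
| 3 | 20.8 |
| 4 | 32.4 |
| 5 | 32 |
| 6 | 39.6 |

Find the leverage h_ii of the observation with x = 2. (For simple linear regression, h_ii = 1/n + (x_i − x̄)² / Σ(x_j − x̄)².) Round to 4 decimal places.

x̄ = (2 + 3 + 4 + 5 + 6)/5 = 4
Σ(x − x̄)² = 4 + 1 + 0 + 1 + 4 = 10
h = 1/5 + (-2)²/10 = 0.2 + 0.4 = 0.6000

h = 0.6000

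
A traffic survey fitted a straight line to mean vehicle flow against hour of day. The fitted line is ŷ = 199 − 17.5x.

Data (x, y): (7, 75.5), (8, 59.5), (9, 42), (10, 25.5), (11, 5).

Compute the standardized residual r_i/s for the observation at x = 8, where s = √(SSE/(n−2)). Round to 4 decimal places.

0.3536

x=7: ŷ = 199 − 17.5·7 = 76.5; r = 75.5 − 76.5 = -1
x=8: ŷ = 199 − 17.5·8 = 59; r = 59.5 − 59 = 0.5
x=9: ŷ = 199 − 17.5·9 = 41.5; r = 42 − 41.5 = 0.5
x=10: ŷ = 199 − 17.5·10 = 24; r = 25.5 − 24 = 1.5
x=11: ŷ = 199 − 17.5·11 = 6.5; r = 5 − 6.5 = -1.5
SSE = 1 + 0.25 + 0.25 + 2.25 + 2.25 = 6
s = √(6/3) = 1.41421
r/s = 0.5 / 1.41421 = 0.3536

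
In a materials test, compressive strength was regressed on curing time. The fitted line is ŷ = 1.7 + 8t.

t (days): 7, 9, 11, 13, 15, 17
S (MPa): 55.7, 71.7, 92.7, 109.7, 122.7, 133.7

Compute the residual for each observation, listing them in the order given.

-2, -2, 3, 4, 1, -4

t=7: ŷ = 1.7 + 8·7 = 57.7; e = 55.7 − 57.7 = -2
t=9: ŷ = 1.7 + 8·9 = 73.7; e = 71.7 − 73.7 = -2
t=11: ŷ = 1.7 + 8·11 = 89.7; e = 92.7 − 89.7 = 3
t=13: ŷ = 1.7 + 8·13 = 105.7; e = 109.7 − 105.7 = 4
t=15: ŷ = 1.7 + 8·15 = 121.7; e = 122.7 − 121.7 = 1
t=17: ŷ = 1.7 + 8·17 = 137.7; e = 133.7 − 137.7 = -4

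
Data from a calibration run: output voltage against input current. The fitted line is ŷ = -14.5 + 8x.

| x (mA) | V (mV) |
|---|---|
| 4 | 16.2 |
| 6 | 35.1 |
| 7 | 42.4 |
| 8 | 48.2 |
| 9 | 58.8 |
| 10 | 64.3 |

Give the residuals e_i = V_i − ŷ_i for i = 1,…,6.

x=4: ŷ = -14.5 + 8·4 = 17.5; e = 16.2 − 17.5 = -1.3
x=6: ŷ = -14.5 + 8·6 = 33.5; e = 35.1 − 33.5 = 1.6
x=7: ŷ = -14.5 + 8·7 = 41.5; e = 42.4 − 41.5 = 0.9
x=8: ŷ = -14.5 + 8·8 = 49.5; e = 48.2 − 49.5 = -1.3
x=9: ŷ = -14.5 + 8·9 = 57.5; e = 58.8 − 57.5 = 1.3
x=10: ŷ = -14.5 + 8·10 = 65.5; e = 64.3 − 65.5 = -1.2

-1.3, 1.6, 0.9, -1.3, 1.3, -1.2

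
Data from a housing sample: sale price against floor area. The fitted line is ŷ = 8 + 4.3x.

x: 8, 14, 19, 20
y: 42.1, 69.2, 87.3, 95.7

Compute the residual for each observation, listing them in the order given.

-0.3, 1, -2.4, 1.7

x=8: ŷ = 8 + 4.3·8 = 42.4; r = 42.1 − 42.4 = -0.3
x=14: ŷ = 8 + 4.3·14 = 68.2; r = 69.2 − 68.2 = 1
x=19: ŷ = 8 + 4.3·19 = 89.7; r = 87.3 − 89.7 = -2.4
x=20: ŷ = 8 + 4.3·20 = 94; r = 95.7 − 94 = 1.7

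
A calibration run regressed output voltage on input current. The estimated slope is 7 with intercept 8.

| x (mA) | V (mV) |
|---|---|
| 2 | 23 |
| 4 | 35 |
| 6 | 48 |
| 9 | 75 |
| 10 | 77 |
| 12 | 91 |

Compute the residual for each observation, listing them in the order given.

x=2: V̂ = 8 + 7·2 = 22; r = 23 − 22 = 1
x=4: V̂ = 8 + 7·4 = 36; r = 35 − 36 = -1
x=6: V̂ = 8 + 7·6 = 50; r = 48 − 50 = -2
x=9: V̂ = 8 + 7·9 = 71; r = 75 − 71 = 4
x=10: V̂ = 8 + 7·10 = 78; r = 77 − 78 = -1
x=12: V̂ = 8 + 7·12 = 92; r = 91 − 92 = -1

1, -1, -2, 4, -1, -1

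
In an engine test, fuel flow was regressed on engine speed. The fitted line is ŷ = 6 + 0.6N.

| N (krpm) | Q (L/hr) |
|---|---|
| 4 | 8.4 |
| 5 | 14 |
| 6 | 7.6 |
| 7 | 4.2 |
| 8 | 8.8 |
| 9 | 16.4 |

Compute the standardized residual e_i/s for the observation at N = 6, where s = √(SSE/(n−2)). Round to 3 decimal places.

-0.413

N=4: ŷ = 6 + 0.6·4 = 8.4; e = 8.4 − 8.4 = 0
N=5: ŷ = 6 + 0.6·5 = 9; e = 14 − 9 = 5
N=6: ŷ = 6 + 0.6·6 = 9.6; e = 7.6 − 9.6 = -2
N=7: ŷ = 6 + 0.6·7 = 10.2; e = 4.2 − 10.2 = -6
N=8: ŷ = 6 + 0.6·8 = 10.8; e = 8.8 − 10.8 = -2
N=9: ŷ = 6 + 0.6·9 = 11.4; e = 16.4 − 11.4 = 5
SSE = 0 + 25 + 4 + 36 + 4 + 25 = 94
s = √(94/4) = 4.84768
e/s = -2 / 4.84768 = -0.413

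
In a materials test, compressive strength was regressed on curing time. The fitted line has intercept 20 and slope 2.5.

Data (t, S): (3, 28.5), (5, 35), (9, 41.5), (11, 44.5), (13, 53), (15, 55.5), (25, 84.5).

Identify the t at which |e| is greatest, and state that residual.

t = 11, e = -3

t=3: Ŝ = 20 + 2.5·3 = 27.5; e = 28.5 − 27.5 = 1
t=5: Ŝ = 20 + 2.5·5 = 32.5; e = 35 − 32.5 = 2.5
t=9: Ŝ = 20 + 2.5·9 = 42.5; e = 41.5 − 42.5 = -1
t=11: Ŝ = 20 + 2.5·11 = 47.5; e = 44.5 − 47.5 = -3
t=13: Ŝ = 20 + 2.5·13 = 52.5; e = 53 − 52.5 = 0.5
t=15: Ŝ = 20 + 2.5·15 = 57.5; e = 55.5 − 57.5 = -2
t=25: Ŝ = 20 + 2.5·25 = 82.5; e = 84.5 − 82.5 = 2
Largest |e| is 3 at t = 11, residual -3.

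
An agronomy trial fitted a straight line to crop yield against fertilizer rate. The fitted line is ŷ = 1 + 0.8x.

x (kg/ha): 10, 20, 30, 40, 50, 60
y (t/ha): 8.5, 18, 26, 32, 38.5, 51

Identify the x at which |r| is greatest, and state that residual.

x=10: ŷ = 1 + 0.8·10 = 9; r = 8.5 − 9 = -0.5
x=20: ŷ = 1 + 0.8·20 = 17; r = 18 − 17 = 1
x=30: ŷ = 1 + 0.8·30 = 25; r = 26 − 25 = 1
x=40: ŷ = 1 + 0.8·40 = 33; r = 32 − 33 = -1
x=50: ŷ = 1 + 0.8·50 = 41; r = 38.5 − 41 = -2.5
x=60: ŷ = 1 + 0.8·60 = 49; r = 51 − 49 = 2
Largest |r| is 2.5 at x = 50, residual -2.5.

x = 50, r = -2.5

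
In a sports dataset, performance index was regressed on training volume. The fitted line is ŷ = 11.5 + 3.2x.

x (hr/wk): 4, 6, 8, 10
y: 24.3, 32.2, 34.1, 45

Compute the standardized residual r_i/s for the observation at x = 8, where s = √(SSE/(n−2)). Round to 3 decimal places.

x=4: ŷ = 11.5 + 3.2·4 = 24.3; r = 24.3 − 24.3 = 0
x=6: ŷ = 11.5 + 3.2·6 = 30.7; r = 32.2 − 30.7 = 1.5
x=8: ŷ = 11.5 + 3.2·8 = 37.1; r = 34.1 − 37.1 = -3
x=10: ŷ = 11.5 + 3.2·10 = 43.5; r = 45 − 43.5 = 1.5
SSE = 0 + 2.25 + 9 + 2.25 = 13.5
s = √(13.5/2) = 2.59808
r/s = -3 / 2.59808 = -1.155

-1.155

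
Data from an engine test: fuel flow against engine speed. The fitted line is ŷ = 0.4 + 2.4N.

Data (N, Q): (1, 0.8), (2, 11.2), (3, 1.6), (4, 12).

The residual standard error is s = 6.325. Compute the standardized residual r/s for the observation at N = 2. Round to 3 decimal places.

ŷ = 0.4 + 2.4·2 = 5.2
r = 11.2 − 5.2 = 6
r/s = 6 / 6.325 = 0.949

0.949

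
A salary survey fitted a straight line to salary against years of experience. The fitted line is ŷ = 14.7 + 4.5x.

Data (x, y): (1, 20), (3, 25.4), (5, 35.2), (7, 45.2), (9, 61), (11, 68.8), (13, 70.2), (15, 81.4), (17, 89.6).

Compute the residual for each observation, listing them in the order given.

x=1: ŷ = 14.7 + 4.5·1 = 19.2; e = 20 − 19.2 = 0.8
x=3: ŷ = 14.7 + 4.5·3 = 28.2; e = 25.4 − 28.2 = -2.8
x=5: ŷ = 14.7 + 4.5·5 = 37.2; e = 35.2 − 37.2 = -2
x=7: ŷ = 14.7 + 4.5·7 = 46.2; e = 45.2 − 46.2 = -1
x=9: ŷ = 14.7 + 4.5·9 = 55.2; e = 61 − 55.2 = 5.8
x=11: ŷ = 14.7 + 4.5·11 = 64.2; e = 68.8 − 64.2 = 4.6
x=13: ŷ = 14.7 + 4.5·13 = 73.2; e = 70.2 − 73.2 = -3
x=15: ŷ = 14.7 + 4.5·15 = 82.2; e = 81.4 − 82.2 = -0.8
x=17: ŷ = 14.7 + 4.5·17 = 91.2; e = 89.6 − 91.2 = -1.6

0.8, -2.8, -2, -1, 5.8, 4.6, -3, -0.8, -1.6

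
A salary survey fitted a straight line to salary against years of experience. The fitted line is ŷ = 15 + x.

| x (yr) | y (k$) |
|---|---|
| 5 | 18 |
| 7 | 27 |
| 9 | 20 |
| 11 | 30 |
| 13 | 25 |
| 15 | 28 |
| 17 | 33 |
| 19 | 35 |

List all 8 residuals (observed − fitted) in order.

-2, 5, -4, 4, -3, -2, 1, 1

x=5: ŷ = 15 + 5 = 20; e = 18 − 20 = -2
x=7: ŷ = 15 + 7 = 22; e = 27 − 22 = 5
x=9: ŷ = 15 + 9 = 24; e = 20 − 24 = -4
x=11: ŷ = 15 + 11 = 26; e = 30 − 26 = 4
x=13: ŷ = 15 + 13 = 28; e = 25 − 28 = -3
x=15: ŷ = 15 + 15 = 30; e = 28 − 30 = -2
x=17: ŷ = 15 + 17 = 32; e = 33 − 32 = 1
x=19: ŷ = 15 + 19 = 34; e = 35 − 34 = 1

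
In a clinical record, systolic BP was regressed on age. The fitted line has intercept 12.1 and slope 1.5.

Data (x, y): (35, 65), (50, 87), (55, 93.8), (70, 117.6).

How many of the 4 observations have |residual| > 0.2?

x=35: ŷ = 12.1 + 1.5·35 = 64.6; e = 65 − 64.6 = 0.4
x=50: ŷ = 12.1 + 1.5·50 = 87.1; e = 87 − 87.1 = -0.1
x=55: ŷ = 12.1 + 1.5·55 = 94.6; e = 93.8 − 94.6 = -0.8
x=70: ŷ = 12.1 + 1.5·70 = 117.1; e = 117.6 − 117.1 = 0.5
|e| > 0.2: x=35 (|e|=0.4), x=55 (|e|=0.8), x=70 (|e|=0.5) → 3

3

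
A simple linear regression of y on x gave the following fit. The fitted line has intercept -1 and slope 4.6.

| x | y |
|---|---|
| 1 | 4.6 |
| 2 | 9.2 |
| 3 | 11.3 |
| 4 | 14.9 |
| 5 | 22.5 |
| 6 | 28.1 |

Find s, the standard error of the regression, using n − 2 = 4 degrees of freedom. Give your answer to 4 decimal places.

x=1: ŷ = -1 + 4.6·1 = 3.6; e = 4.6 − 3.6 = 1
x=2: ŷ = -1 + 4.6·2 = 8.2; e = 9.2 − 8.2 = 1
x=3: ŷ = -1 + 4.6·3 = 12.8; e = 11.3 − 12.8 = -1.5
x=4: ŷ = -1 + 4.6·4 = 17.4; e = 14.9 − 17.4 = -2.5
x=5: ŷ = -1 + 4.6·5 = 22; e = 22.5 − 22 = 0.5
x=6: ŷ = -1 + 4.6·6 = 26.6; e = 28.1 − 26.6 = 1.5
SSE = 1 + 1 + 2.25 + 6.25 + 0.25 + 2.25 = 13
s = √(13/4) = √3.25 ≈ 1.8028

s = 1.8028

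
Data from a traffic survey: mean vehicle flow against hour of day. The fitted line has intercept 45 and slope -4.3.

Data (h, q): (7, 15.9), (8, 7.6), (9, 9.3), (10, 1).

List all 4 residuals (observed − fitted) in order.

h=7: q̂ = 45 − 4.3·7 = 14.9; e = 15.9 − 14.9 = 1
h=8: q̂ = 45 − 4.3·8 = 10.6; e = 7.6 − 10.6 = -3
h=9: q̂ = 45 − 4.3·9 = 6.3; e = 9.3 − 6.3 = 3
h=10: q̂ = 45 − 4.3·10 = 2; e = 1 − 2 = -1

1, -3, 3, -1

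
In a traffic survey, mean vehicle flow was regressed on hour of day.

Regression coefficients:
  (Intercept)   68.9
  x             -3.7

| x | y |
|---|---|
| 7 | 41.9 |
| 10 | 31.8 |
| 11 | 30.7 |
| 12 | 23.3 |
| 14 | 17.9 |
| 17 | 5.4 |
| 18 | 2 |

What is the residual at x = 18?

ŷ = 68.9 − 3.7·18 = 2.3
e = 2 − 2.3 = -0.3

e = -0.3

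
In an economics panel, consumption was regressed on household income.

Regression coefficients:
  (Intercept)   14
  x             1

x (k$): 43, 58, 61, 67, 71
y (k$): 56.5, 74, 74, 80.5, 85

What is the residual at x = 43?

e = -0.5

ŷ = 14 + 43 = 57
e = 56.5 − 57 = -0.5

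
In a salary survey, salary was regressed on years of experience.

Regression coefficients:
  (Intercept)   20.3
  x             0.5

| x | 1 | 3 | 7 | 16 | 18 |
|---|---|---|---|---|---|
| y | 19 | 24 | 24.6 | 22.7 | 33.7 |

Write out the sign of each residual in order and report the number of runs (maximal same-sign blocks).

4 runs

x=1: ŷ = 20.3 + 0.5·1 = 20.8; r = 19 − 20.8 = -1.8
x=3: ŷ = 20.3 + 0.5·3 = 21.8; r = 24 − 21.8 = 2.2
x=7: ŷ = 20.3 + 0.5·7 = 23.8; r = 24.6 − 23.8 = 0.8
x=16: ŷ = 20.3 + 0.5·16 = 28.3; r = 22.7 − 28.3 = -5.6
x=18: ŷ = 20.3 + 0.5·18 = 29.3; r = 33.7 − 29.3 = 4.4
Signs: − + + − +
Runs: −×1, +×2, −×1, +×1 → 4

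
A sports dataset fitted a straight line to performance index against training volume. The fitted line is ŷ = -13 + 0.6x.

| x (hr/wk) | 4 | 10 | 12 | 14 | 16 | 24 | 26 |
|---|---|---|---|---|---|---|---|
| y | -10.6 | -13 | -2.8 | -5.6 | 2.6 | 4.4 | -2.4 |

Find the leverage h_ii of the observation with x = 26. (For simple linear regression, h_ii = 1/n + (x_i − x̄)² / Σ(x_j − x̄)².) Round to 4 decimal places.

h = 0.4713

x̄ = (4 + 10 + 12 + 14 + 16 + 24 + 26)/7 = 15.1429
Σ(x − x̄)² = 124.163 + 26.449 + 9.87755 + 1.30612 + 0.734694 + 78.449 + 117.878 = 358.857
h = 1/7 + (10.8571)²/358.857 = 0.142857 + 0.32848 = 0.4713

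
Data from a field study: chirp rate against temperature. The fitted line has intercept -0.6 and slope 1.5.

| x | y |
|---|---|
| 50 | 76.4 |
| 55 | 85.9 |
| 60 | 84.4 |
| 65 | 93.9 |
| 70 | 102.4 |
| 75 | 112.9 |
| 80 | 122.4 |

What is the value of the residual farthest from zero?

x=50: ŷ = -0.6 + 1.5·50 = 74.4; r = 76.4 − 74.4 = 2
x=55: ŷ = -0.6 + 1.5·55 = 81.9; r = 85.9 − 81.9 = 4
x=60: ŷ = -0.6 + 1.5·60 = 89.4; r = 84.4 − 89.4 = -5
x=65: ŷ = -0.6 + 1.5·65 = 96.9; r = 93.9 − 96.9 = -3
x=70: ŷ = -0.6 + 1.5·70 = 104.4; r = 102.4 − 104.4 = -2
x=75: ŷ = -0.6 + 1.5·75 = 111.9; r = 112.9 − 111.9 = 1
x=80: ŷ = -0.6 + 1.5·80 = 119.4; r = 122.4 − 119.4 = 3
Largest |r| is 5 at x = 60, residual -5.

r = -5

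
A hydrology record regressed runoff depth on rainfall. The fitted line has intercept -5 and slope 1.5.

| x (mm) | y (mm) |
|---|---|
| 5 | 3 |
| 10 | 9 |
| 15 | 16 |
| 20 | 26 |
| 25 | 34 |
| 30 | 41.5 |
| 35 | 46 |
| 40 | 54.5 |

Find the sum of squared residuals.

SSE = 11.5

x=5: ŷ = -5 + 1.5·5 = 2.5; r = 3 − 2.5 = 0.5
x=10: ŷ = -5 + 1.5·10 = 10; r = 9 − 10 = -1
x=15: ŷ = -5 + 1.5·15 = 17.5; r = 16 − 17.5 = -1.5
x=20: ŷ = -5 + 1.5·20 = 25; r = 26 − 25 = 1
x=25: ŷ = -5 + 1.5·25 = 32.5; r = 34 − 32.5 = 1.5
x=30: ŷ = -5 + 1.5·30 = 40; r = 41.5 − 40 = 1.5
x=35: ŷ = -5 + 1.5·35 = 47.5; r = 46 − 47.5 = -1.5
x=40: ŷ = -5 + 1.5·40 = 55; r = 54.5 − 55 = -0.5
SSE = 0.25 + 1 + 2.25 + 1 + 2.25 + 2.25 + 2.25 + 0.25 = 11.5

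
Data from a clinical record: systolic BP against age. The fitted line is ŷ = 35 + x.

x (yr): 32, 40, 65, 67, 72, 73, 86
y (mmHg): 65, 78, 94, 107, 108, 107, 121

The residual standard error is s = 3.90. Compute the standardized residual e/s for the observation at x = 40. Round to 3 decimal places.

0.769

ŷ = 35 + 40 = 75
e = 78 − 75 = 3
e/s = 3 / 3.90 = 0.769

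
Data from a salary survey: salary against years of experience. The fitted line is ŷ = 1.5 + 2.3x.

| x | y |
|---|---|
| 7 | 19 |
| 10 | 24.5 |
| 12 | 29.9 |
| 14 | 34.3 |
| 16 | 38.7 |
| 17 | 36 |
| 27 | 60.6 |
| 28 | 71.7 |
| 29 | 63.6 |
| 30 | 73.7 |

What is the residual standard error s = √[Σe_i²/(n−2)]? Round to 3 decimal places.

s = 3.506

x=7: ŷ = 1.5 + 2.3·7 = 17.6; e = 19 − 17.6 = 1.4
x=10: ŷ = 1.5 + 2.3·10 = 24.5; e = 24.5 − 24.5 = 0
x=12: ŷ = 1.5 + 2.3·12 = 29.1; e = 29.9 − 29.1 = 0.8
x=14: ŷ = 1.5 + 2.3·14 = 33.7; e = 34.3 − 33.7 = 0.6
x=16: ŷ = 1.5 + 2.3·16 = 38.3; e = 38.7 − 38.3 = 0.4
x=17: ŷ = 1.5 + 2.3·17 = 40.6; e = 36 − 40.6 = -4.6
x=27: ŷ = 1.5 + 2.3·27 = 63.6; e = 60.6 − 63.6 = -3
x=28: ŷ = 1.5 + 2.3·28 = 65.9; e = 71.7 − 65.9 = 5.8
x=29: ŷ = 1.5 + 2.3·29 = 68.2; e = 63.6 − 68.2 = -4.6
x=30: ŷ = 1.5 + 2.3·30 = 70.5; e = 73.7 − 70.5 = 3.2
SSE = 1.96 + 0 + 0.64 + 0.36 + 0.16 + 21.16 + 9 + 33.64 + 21.16 + 10.24 = 98.32
s = √(98.32/8) = √12.29 ≈ 3.506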